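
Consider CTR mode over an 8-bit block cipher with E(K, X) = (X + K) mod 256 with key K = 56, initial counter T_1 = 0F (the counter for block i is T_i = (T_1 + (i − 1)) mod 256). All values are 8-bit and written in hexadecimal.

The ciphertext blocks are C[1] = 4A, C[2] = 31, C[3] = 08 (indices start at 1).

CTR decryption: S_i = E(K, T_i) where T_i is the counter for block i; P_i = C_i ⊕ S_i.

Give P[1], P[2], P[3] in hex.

P[1]: T = 0F, S = E(K, T) = 65; 4A ⊕ 65 = 2F.
P[2]: T = 10, S = E(K, T) = 66; 31 ⊕ 66 = 57.
P[3]: T = 11, S = E(K, T) = 67; 08 ⊕ 67 = 6F.

P[1] = 2F, P[2] = 57, P[3] = 6F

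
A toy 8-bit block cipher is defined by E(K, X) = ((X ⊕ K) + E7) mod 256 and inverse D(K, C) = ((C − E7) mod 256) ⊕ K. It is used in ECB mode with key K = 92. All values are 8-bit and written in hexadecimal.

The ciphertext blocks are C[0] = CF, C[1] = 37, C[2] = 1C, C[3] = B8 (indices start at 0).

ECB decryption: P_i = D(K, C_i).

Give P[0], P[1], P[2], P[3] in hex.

P[0]: D(K, CF) = 7A.
P[1]: D(K, 37) = C2.
P[2]: D(K, 1C) = A7.
P[3]: D(K, B8) = 43.

P[0] = 7A, P[1] = C2, P[2] = A7, P[3] = 43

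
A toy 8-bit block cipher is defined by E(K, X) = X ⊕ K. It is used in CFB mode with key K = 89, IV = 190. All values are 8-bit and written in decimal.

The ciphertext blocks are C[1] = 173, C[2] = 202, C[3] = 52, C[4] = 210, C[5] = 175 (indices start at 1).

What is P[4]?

P[4] = 191

CFB decryption: P_i = C_i ⊕ E(K, C_{i−1}), with C_{0} = IV.
P[4]: E(K, 52) = 109; 210 ⊕ 109 = 191.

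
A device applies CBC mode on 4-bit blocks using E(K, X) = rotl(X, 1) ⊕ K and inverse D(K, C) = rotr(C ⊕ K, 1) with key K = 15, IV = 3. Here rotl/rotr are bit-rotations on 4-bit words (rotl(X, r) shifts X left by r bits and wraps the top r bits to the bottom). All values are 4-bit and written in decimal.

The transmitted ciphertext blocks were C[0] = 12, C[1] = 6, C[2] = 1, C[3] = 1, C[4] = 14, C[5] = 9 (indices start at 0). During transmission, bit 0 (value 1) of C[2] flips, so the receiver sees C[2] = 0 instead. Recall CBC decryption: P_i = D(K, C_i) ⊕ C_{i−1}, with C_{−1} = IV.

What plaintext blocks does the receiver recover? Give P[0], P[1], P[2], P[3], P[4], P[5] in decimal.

Only C[2] changed, to 0. In CBC, a change in C_i garbles P_i and flips the same bit in P_{i+1}. Decrypting the received ciphertext:
P[0]: D(K, 12) = 9; 9 ⊕ 3 = 10.
P[1]: D(K, 6) = 12; 12 ⊕ 12 = 0.
P[2]: D(K, 0) = 15; 15 ⊕ 6 = 9.
P[3]: D(K, 1) = 7; 7 ⊕ 0 = 7.
P[4]: D(K, 14) = 8; 8 ⊕ 1 = 9.
P[5]: D(K, 9) = 3; 3 ⊕ 14 = 13.
Blocks that differ from the original plaintext: P[2], P[3].

P[0] = 10, P[1] = 0, P[2] = 9, P[3] = 7, P[4] = 9, P[5] = 13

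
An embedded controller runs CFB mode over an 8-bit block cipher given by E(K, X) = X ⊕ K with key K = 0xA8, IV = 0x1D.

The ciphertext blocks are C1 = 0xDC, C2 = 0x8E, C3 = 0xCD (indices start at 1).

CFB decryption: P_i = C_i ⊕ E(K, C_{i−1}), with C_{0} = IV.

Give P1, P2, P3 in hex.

P1: E(K, 0x1D) = 0xB5; 0xDC ⊕ 0xB5 = 0x69.
P2: E(K, 0xDC) = 0x74; 0x8E ⊕ 0x74 = 0xFA.
P3: E(K, 0x8E) = 0x26; 0xCD ⊕ 0x26 = 0xEB.

P1 = 0x69, P2 = 0xFA, P3 = 0xEB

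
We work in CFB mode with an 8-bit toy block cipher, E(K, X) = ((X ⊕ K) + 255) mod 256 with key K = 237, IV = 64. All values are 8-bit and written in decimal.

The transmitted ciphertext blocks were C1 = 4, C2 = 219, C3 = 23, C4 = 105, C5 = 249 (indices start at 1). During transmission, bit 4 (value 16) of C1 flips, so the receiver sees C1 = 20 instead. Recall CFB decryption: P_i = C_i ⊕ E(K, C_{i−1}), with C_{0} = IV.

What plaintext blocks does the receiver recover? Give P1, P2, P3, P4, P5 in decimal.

Only C1 changed, to 20. In CFB, a change in C_i flips the same bit in P_i and garbles P_{i+1}. Decrypting the received ciphertext:
P1: E(K, 64) = 172; 20 ⊕ 172 = 184.
P2: E(K, 20) = 248; 219 ⊕ 248 = 35.
P3: E(K, 219) = 53; 23 ⊕ 53 = 34.
P4: E(K, 23) = 249; 105 ⊕ 249 = 144.
P5: E(K, 105) = 131; 249 ⊕ 131 = 122.
Blocks that differ from the original plaintext: P1, P2.

P1 = 184, P2 = 35, P3 = 34, P4 = 144, P5 = 122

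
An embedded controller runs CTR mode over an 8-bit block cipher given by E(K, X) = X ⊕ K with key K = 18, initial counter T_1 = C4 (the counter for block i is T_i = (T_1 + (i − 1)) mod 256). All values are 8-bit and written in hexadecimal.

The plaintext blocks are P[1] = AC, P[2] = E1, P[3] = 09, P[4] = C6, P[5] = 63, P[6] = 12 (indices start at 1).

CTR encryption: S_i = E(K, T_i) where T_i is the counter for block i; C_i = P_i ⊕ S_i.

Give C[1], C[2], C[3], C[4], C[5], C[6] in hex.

C[1] = 70, C[2] = 3C, C[3] = D7, C[4] = 19, C[5] = B3, C[6] = C3

C[1]: T = C4, S = E(K, T) = DC; AC ⊕ DC = 70.
C[2]: T = C5, S = E(K, T) = DD; E1 ⊕ DD = 3C.
C[3]: T = C6, S = E(K, T) = DE; 09 ⊕ DE = D7.
C[4]: T = C7, S = E(K, T) = DF; C6 ⊕ DF = 19.
C[5]: T = C8, S = E(K, T) = D0; 63 ⊕ D0 = B3.
C[6]: T = C9, S = E(K, T) = D1; 12 ⊕ D1 = C3.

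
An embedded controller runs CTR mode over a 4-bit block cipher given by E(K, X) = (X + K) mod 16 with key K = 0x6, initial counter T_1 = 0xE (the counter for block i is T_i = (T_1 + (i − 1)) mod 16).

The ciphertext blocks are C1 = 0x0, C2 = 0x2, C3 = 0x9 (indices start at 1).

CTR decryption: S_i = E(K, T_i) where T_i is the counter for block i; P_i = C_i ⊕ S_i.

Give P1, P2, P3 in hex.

P1: T = 0xE, S = E(K, T) = 0x4; 0x0 ⊕ 0x4 = 0x4.
P2: T = 0xF, S = E(K, T) = 0x5; 0x2 ⊕ 0x5 = 0x7.
P3: T = 0x0, S = E(K, T) = 0x6; 0x9 ⊕ 0x6 = 0xF.

P1 = 0x4, P2 = 0x7, P3 = 0xF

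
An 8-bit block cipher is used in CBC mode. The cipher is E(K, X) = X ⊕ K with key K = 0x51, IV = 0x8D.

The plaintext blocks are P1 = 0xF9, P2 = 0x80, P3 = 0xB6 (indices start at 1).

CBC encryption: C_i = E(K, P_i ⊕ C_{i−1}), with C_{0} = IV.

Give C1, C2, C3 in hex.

C1 = 0x25, C2 = 0xF4, C3 = 0x13

C1: P1 ⊕ 0x8D = 0x74; E(K, 0x74) = 0x25.
C2: P2 ⊕ 0x25 = 0xA5; E(K, 0xA5) = 0xF4.
C3: P3 ⊕ 0xF4 = 0x42; E(K, 0x42) = 0x13.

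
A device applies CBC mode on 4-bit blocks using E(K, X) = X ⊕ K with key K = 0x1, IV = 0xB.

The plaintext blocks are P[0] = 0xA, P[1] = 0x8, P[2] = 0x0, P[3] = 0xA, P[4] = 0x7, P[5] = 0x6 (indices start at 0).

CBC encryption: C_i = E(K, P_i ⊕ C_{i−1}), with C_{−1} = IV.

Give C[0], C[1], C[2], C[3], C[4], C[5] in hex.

C[0]: P[0] ⊕ 0xB = 0x1; E(K, 0x1) = 0x0.
C[1]: P[1] ⊕ 0x0 = 0x8; E(K, 0x8) = 0x9.
C[2]: P[2] ⊕ 0x9 = 0x9; E(K, 0x9) = 0x8.
C[3]: P[3] ⊕ 0x8 = 0x2; E(K, 0x2) = 0x3.
C[4]: P[4] ⊕ 0x3 = 0x4; E(K, 0x4) = 0x5.
C[5]: P[5] ⊕ 0x5 = 0x3; E(K, 0x3) = 0x2.

C[0] = 0x0, C[1] = 0x9, C[2] = 0x8, C[3] = 0x3, C[4] = 0x5, C[5] = 0x2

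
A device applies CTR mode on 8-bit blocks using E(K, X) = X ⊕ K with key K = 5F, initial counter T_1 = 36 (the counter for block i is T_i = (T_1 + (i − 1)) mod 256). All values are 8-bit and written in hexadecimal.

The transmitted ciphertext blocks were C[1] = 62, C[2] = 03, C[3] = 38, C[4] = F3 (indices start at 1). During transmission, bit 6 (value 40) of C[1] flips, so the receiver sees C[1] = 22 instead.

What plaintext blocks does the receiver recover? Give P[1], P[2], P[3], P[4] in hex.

CTR decryption: S_i = E(K, T_i) where T_i is the counter for block i; P_i = C_i ⊕ S_i.
Only C[1] changed, to 22. In CTR, a change in C_i flips the same bit in P_i only; the keystream is unaffected. Decrypting the received ciphertext:
P[1]: T = 36, S = E(K, T) = 69; 22 ⊕ 69 = 4B.
P[2]: T = 37, S = E(K, T) = 68; 03 ⊕ 68 = 6B.
P[3]: T = 38, S = E(K, T) = 67; 38 ⊕ 67 = 5F.
P[4]: T = 39, S = E(K, T) = 66; F3 ⊕ 66 = 95.
Blocks that differ from the original plaintext: P[1].

P[1] = 4B, P[2] = 6B, P[3] = 5F, P[4] = 95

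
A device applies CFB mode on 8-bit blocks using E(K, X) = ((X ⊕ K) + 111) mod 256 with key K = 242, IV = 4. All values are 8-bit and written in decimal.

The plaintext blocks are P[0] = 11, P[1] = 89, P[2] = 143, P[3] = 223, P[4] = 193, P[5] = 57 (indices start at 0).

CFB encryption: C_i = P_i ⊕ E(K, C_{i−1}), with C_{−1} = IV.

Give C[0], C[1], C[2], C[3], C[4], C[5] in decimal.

C[0] = 110, C[1] = 82, C[2] = 128, C[3] = 62, C[4] = 250, C[5] = 78

C[0]: E(K, 4) = 101; 11 ⊕ 101 = 110.
C[1]: E(K, 110) = 11; 89 ⊕ 11 = 82.
C[2]: E(K, 82) = 15; 143 ⊕ 15 = 128.
C[3]: E(K, 128) = 225; 223 ⊕ 225 = 62.
C[4]: E(K, 62) = 59; 193 ⊕ 59 = 250.
C[5]: E(K, 250) = 119; 57 ⊕ 119 = 78.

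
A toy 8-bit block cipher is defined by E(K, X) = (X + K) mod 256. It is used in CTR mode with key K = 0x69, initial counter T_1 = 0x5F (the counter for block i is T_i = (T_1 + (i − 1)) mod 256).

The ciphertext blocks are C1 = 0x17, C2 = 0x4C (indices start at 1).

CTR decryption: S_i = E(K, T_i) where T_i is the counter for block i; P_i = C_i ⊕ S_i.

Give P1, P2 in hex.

P1: T = 0x5F, S = E(K, T) = 0xC8; 0x17 ⊕ 0xC8 = 0xDF.
P2: T = 0x60, S = E(K, T) = 0xC9; 0x4C ⊕ 0xC9 = 0x85.

P1 = 0xDF, P2 = 0x85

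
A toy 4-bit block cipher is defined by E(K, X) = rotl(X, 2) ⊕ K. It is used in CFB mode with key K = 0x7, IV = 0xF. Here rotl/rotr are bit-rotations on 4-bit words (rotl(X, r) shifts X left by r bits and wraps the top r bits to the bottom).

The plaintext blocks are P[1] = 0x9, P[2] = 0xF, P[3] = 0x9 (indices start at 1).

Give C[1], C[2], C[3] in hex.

CFB encryption: C_i = P_i ⊕ E(K, C_{i−1}), with C_{0} = IV.
C[1]: E(K, 0xF) = 0x8; 0x9 ⊕ 0x8 = 0x1.
C[2]: E(K, 0x1) = 0x3; 0xF ⊕ 0x3 = 0xC.
C[3]: E(K, 0xC) = 0x4; 0x9 ⊕ 0x4 = 0xD.

C[1] = 0x1, C[2] = 0xC, C[3] = 0xD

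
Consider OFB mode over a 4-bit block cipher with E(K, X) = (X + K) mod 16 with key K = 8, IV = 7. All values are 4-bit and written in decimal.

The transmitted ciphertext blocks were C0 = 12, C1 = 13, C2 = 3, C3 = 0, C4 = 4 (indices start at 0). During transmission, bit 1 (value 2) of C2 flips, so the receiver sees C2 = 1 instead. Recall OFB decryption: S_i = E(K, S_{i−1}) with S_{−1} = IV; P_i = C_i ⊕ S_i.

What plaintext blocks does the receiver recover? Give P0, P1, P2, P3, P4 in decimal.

P0 = 3, P1 = 10, P2 = 14, P3 = 7, P4 = 11

Only C2 changed, to 1. In OFB, a change in C_i flips the same bit in P_i only; the keystream is unaffected. Decrypting the received ciphertext:
P0: S = E(K, 7) = 15; 12 ⊕ 15 = 3.
P1: S = E(K, 15) = 7; 13 ⊕ 7 = 10.
P2: S = E(K, 7) = 15; 1 ⊕ 15 = 14.
P3: S = E(K, 15) = 7; 0 ⊕ 7 = 7.
P4: S = E(K, 7) = 15; 4 ⊕ 15 = 11.
Blocks that differ from the original plaintext: P2.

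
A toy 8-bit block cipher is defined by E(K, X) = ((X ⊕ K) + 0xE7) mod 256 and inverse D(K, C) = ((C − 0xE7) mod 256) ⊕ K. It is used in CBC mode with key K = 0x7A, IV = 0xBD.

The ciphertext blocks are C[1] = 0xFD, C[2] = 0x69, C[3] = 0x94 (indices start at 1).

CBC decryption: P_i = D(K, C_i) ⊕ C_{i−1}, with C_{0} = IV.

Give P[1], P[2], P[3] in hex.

P[1] = 0xD1, P[2] = 0x05, P[3] = 0xBE

P[1]: D(K, 0xFD) = 0x6C; 0x6C ⊕ 0xBD = 0xD1.
P[2]: D(K, 0x69) = 0xF8; 0xF8 ⊕ 0xFD = 0x05.
P[3]: D(K, 0x94) = 0xD7; 0xD7 ⊕ 0x69 = 0xBE.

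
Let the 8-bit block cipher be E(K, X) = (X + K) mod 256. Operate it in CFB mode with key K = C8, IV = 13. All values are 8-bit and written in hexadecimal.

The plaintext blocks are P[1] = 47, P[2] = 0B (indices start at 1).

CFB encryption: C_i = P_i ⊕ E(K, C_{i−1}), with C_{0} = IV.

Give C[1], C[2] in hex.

C[1]: E(K, 13) = DB; 47 ⊕ DB = 9C.
C[2]: E(K, 9C) = 64; 0B ⊕ 64 = 6F.

C[1] = 9C, C[2] = 6F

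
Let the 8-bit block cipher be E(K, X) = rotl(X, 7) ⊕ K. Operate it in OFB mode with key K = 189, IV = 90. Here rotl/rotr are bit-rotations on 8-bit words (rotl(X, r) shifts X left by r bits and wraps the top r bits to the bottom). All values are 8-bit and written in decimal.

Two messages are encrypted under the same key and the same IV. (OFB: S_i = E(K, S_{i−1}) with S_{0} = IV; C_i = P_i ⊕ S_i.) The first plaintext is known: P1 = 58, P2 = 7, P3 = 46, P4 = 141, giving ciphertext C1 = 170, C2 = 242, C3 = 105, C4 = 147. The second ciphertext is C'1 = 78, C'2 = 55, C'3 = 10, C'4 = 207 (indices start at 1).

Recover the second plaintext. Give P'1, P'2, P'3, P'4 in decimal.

P'1 = 222, P'2 = 194, P'3 = 77, P'4 = 209

In OFB with a reused IV, both messages share the same keystream S_i, so C_i ⊕ C'_i = P_i ⊕ P'_i and thus P'_i = P_i ⊕ C_i ⊕ C'_i.
P'1: 58 ⊕ 170 ⊕ 78 = 222.
P'2: 7 ⊕ 242 ⊕ 55 = 194.
P'3: 46 ⊕ 105 ⊕ 10 = 77.
P'4: 141 ⊕ 147 ⊕ 207 = 209.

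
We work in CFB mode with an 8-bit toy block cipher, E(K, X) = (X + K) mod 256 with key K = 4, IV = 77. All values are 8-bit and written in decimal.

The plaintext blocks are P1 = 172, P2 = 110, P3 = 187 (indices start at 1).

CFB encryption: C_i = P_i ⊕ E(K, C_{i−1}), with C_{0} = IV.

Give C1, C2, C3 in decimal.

C1 = 253, C2 = 111, C3 = 200

C1: E(K, 77) = 81; 172 ⊕ 81 = 253.
C2: E(K, 253) = 1; 110 ⊕ 1 = 111.
C3: E(K, 111) = 115; 187 ⊕ 115 = 200.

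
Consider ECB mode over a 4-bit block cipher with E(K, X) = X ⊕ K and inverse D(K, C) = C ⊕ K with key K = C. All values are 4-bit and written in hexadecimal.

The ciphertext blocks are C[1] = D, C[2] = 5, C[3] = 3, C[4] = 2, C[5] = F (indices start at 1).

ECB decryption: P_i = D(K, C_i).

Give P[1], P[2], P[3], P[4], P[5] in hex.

P[1] = 1, P[2] = 9, P[3] = F, P[4] = E, P[5] = 3

P[1]: D(K, D) = 1.
P[2]: D(K, 5) = 9.
P[3]: D(K, 3) = F.
P[4]: D(K, 2) = E.
P[5]: D(K, F) = 3.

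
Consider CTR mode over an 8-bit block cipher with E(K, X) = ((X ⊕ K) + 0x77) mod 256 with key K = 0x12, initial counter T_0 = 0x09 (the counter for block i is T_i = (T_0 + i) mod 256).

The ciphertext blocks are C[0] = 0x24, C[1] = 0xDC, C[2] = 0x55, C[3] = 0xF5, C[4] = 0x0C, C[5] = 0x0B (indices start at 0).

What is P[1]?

CTR decryption: S_i = E(K, T_i) where T_i is the counter for block i; P_i = C_i ⊕ S_i.
P[1]: T = 0x0A, S = E(K, T) = 0x8F; 0xDC ⊕ 0x8F = 0x53.

P[1] = 0x53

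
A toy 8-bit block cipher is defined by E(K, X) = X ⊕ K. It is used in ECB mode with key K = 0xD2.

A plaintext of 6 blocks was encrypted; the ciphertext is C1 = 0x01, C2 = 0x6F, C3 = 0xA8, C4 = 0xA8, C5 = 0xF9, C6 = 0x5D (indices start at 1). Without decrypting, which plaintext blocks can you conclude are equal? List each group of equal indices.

P3 = P4

ECB encrypts each block independently with the same key, so equal ciphertext blocks imply equal plaintext blocks.
C3 = C4 = 0xA8, so P3 = P4.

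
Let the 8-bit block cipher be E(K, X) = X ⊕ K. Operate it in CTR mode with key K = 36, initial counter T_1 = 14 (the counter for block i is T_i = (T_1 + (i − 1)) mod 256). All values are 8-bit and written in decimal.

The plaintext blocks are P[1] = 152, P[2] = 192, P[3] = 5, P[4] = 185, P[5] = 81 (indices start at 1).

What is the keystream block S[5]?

CTR encryption: S_i = E(K, T_i) where T_i is the counter for block i; C_i = P_i ⊕ S_i.
C[1]: T = 14, S = E(K, T) = 42; 152 ⊕ 42 = 178.
C[2]: T = 15, S = E(K, T) = 43; 192 ⊕ 43 = 235.
C[3]: T = 16, S = E(K, T) = 52; 5 ⊕ 52 = 49.
C[4]: T = 17, S = E(K, T) = 53; 185 ⊕ 53 = 140.
C[5]: T = 18, S = E(K, T) = 54; 81 ⊕ 54 = 103.
So S[5] = 54.

54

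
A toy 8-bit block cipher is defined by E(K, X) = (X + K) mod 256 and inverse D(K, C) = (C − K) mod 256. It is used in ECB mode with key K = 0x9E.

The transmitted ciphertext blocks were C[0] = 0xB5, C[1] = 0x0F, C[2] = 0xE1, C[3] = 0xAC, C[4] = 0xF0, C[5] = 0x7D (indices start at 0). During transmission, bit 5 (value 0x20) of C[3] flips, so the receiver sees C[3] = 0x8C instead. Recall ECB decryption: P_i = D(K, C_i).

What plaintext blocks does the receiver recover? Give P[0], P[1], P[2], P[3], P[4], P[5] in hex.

P[0] = 0x17, P[1] = 0x71, P[2] = 0x43, P[3] = 0xEE, P[4] = 0x52, P[5] = 0xDF

Only C[3] changed, to 0x8C. In ECB, a change in C_i affects only P_i. Decrypting the received ciphertext:
P[0]: D(K, 0xB5) = 0x17.
P[1]: D(K, 0x0F) = 0x71.
P[2]: D(K, 0xE1) = 0x43.
P[3]: D(K, 0x8C) = 0xEE.
P[4]: D(K, 0xF0) = 0x52.
P[5]: D(K, 0x7D) = 0xDF.
Blocks that differ from the original plaintext: P[3].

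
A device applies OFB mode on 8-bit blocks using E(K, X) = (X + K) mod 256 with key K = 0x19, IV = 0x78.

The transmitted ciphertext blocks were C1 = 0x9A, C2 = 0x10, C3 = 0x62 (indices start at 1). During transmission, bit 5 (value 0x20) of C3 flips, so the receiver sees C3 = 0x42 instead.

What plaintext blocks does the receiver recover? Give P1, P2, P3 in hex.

OFB decryption: S_i = E(K, S_{i−1}) with S_{0} = IV; P_i = C_i ⊕ S_i.
Only C3 changed, to 0x42. In OFB, a change in C_i flips the same bit in P_i only; the keystream is unaffected. Decrypting the received ciphertext:
P1: S = E(K, 0x78) = 0x91; 0x9A ⊕ 0x91 = 0x0B.
P2: S = E(K, 0x91) = 0xAA; 0x10 ⊕ 0xAA = 0xBA.
P3: S = E(K, 0xAA) = 0xC3; 0x42 ⊕ 0xC3 = 0x81.
Blocks that differ from the original plaintext: P3.

P1 = 0x0B, P2 = 0xBA, P3 = 0x81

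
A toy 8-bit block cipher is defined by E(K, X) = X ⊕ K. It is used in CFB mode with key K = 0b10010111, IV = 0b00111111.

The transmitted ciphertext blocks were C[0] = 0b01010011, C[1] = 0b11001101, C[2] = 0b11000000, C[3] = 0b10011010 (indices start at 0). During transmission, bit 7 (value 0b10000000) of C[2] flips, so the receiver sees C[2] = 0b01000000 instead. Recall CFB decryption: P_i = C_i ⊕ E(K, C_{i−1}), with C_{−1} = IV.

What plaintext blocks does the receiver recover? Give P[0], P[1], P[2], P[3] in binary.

Only C[2] changed, to 0b01000000. In CFB, a change in C_i flips the same bit in P_i and garbles P_{i+1}. Decrypting the received ciphertext:
P[0]: E(K, 0b00111111) = 0b10101000; 0b01010011 ⊕ 0b10101000 = 0b11111011.
P[1]: E(K, 0b01010011) = 0b11000100; 0b11001101 ⊕ 0b11000100 = 0b00001001.
P[2]: E(K, 0b11001101) = 0b01011010; 0b01000000 ⊕ 0b01011010 = 0b00011010.
P[3]: E(K, 0b01000000) = 0b11010111; 0b10011010 ⊕ 0b11010111 = 0b01001101.
Blocks that differ from the original plaintext: P[2], P[3].

P[0] = 0b11111011, P[1] = 0b00001001, P[2] = 0b00011010, P[3] = 0b01001101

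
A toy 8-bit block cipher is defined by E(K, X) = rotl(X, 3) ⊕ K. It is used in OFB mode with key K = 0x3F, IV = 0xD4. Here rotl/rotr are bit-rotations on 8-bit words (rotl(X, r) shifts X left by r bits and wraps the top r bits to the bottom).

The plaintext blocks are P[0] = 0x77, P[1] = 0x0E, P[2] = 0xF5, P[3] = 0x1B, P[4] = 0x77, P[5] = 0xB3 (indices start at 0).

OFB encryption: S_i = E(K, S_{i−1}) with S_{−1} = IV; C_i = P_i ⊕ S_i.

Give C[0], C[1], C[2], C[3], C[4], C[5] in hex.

C[0] = 0xEE, C[1] = 0xFD, C[2] = 0x55, C[3] = 0x21, C[4] = 0x99, C[5] = 0xFB

C[0]: S = E(K, 0xD4) = 0x99; 0x77 ⊕ 0x99 = 0xEE.
C[1]: S = E(K, 0x99) = 0xF3; 0x0E ⊕ 0xF3 = 0xFD.
C[2]: S = E(K, 0xF3) = 0xA0; 0xF5 ⊕ 0xA0 = 0x55.
C[3]: S = E(K, 0xA0) = 0x3A; 0x1B ⊕ 0x3A = 0x21.
C[4]: S = E(K, 0x3A) = 0xEE; 0x77 ⊕ 0xEE = 0x99.
C[5]: S = E(K, 0xEE) = 0x48; 0xB3 ⊕ 0x48 = 0xFB.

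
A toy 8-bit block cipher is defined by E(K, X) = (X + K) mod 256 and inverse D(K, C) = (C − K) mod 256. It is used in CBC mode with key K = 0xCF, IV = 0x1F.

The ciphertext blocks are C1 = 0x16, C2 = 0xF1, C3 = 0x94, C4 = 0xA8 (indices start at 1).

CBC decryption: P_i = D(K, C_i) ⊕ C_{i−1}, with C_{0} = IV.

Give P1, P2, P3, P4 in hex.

P1 = 0x58, P2 = 0x34, P3 = 0x34, P4 = 0x4D

P1: D(K, 0x16) = 0x47; 0x47 ⊕ 0x1F = 0x58.
P2: D(K, 0xF1) = 0x22; 0x22 ⊕ 0x16 = 0x34.
P3: D(K, 0x94) = 0xC5; 0xC5 ⊕ 0xF1 = 0x34.
P4: D(K, 0xA8) = 0xD9; 0xD9 ⊕ 0x94 = 0x4D.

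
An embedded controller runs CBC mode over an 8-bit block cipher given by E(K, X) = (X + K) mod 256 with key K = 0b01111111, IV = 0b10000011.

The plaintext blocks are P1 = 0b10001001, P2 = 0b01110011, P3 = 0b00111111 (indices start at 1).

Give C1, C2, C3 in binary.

C1 = 0b10001001, C2 = 0b01111001, C3 = 0b11000101

CBC encryption: C_i = E(K, P_i ⊕ C_{i−1}), with C_{0} = IV.
C1: P1 ⊕ 0b10000011 = 0b00001010; E(K, 0b00001010) = 0b10001001.
C2: P2 ⊕ 0b10001001 = 0b11111010; E(K, 0b11111010) = 0b01111001.
C3: P3 ⊕ 0b01111001 = 0b01000110; E(K, 0b01000110) = 0b11000101.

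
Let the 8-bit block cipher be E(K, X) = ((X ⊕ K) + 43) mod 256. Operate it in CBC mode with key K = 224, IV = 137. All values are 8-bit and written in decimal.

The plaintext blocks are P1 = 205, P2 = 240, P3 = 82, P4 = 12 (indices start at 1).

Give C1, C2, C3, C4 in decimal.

CBC encryption: C_i = E(K, P_i ⊕ C_{i−1}), with C_{0} = IV.
C1: P1 ⊕ 137 = 68; E(K, 68) = 207.
C2: P2 ⊕ 207 = 63; E(K, 63) = 10.
C3: P3 ⊕ 10 = 88; E(K, 88) = 227.
C4: P4 ⊕ 227 = 239; E(K, 239) = 58.

C1 = 207, C2 = 10, C3 = 227, C4 = 58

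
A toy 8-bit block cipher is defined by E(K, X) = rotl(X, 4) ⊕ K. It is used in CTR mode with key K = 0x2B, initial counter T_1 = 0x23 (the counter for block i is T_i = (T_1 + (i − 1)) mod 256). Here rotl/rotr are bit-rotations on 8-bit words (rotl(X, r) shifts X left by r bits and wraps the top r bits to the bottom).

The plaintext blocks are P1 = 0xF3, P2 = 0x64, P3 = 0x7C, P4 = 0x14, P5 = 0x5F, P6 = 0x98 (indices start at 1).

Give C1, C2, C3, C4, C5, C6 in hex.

CTR encryption: S_i = E(K, T_i) where T_i is the counter for block i; C_i = P_i ⊕ S_i.
C1: T = 0x23, S = E(K, T) = 0x19; 0xF3 ⊕ 0x19 = 0xEA.
C2: T = 0x24, S = E(K, T) = 0x69; 0x64 ⊕ 0x69 = 0x0D.
C3: T = 0x25, S = E(K, T) = 0x79; 0x7C ⊕ 0x79 = 0x05.
C4: T = 0x26, S = E(K, T) = 0x49; 0x14 ⊕ 0x49 = 0x5D.
C5: T = 0x27, S = E(K, T) = 0x59; 0x5F ⊕ 0x59 = 0x06.
C6: T = 0x28, S = E(K, T) = 0xA9; 0x98 ⊕ 0xA9 = 0x31.

C1 = 0xEA, C2 = 0x0D, C3 = 0x05, C4 = 0x5D, C5 = 0x06, C6 = 0x31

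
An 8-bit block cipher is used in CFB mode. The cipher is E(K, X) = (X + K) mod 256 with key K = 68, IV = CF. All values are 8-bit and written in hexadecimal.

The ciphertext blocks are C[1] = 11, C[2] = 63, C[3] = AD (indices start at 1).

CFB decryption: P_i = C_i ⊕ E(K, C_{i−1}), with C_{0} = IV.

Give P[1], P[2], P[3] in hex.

P[1]: E(K, CF) = 37; 11 ⊕ 37 = 26.
P[2]: E(K, 11) = 79; 63 ⊕ 79 = 1A.
P[3]: E(K, 63) = CB; AD ⊕ CB = 66.

P[1] = 26, P[2] = 1A, P[3] = 66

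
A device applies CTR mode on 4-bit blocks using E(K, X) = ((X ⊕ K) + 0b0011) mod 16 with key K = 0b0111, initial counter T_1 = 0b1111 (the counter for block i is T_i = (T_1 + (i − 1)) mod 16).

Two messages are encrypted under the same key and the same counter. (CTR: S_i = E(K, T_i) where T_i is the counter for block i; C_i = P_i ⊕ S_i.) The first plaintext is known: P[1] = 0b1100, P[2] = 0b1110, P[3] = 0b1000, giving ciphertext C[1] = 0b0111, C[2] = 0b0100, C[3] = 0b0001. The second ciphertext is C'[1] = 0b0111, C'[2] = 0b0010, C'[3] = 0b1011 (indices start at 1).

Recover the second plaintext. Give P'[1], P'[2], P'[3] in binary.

In CTR with a reused counter, both messages share the same keystream S_i, so C_i ⊕ C'_i = P_i ⊕ P'_i and thus P'_i = P_i ⊕ C_i ⊕ C'_i.
P'[1]: 0b1100 ⊕ 0b0111 ⊕ 0b0111 = 0b1100.
P'[2]: 0b1110 ⊕ 0b0100 ⊕ 0b0010 = 0b1000.
P'[3]: 0b1000 ⊕ 0b0001 ⊕ 0b1011 = 0b0010.

P'[1] = 0b1100, P'[2] = 0b1000, P'[3] = 0b0010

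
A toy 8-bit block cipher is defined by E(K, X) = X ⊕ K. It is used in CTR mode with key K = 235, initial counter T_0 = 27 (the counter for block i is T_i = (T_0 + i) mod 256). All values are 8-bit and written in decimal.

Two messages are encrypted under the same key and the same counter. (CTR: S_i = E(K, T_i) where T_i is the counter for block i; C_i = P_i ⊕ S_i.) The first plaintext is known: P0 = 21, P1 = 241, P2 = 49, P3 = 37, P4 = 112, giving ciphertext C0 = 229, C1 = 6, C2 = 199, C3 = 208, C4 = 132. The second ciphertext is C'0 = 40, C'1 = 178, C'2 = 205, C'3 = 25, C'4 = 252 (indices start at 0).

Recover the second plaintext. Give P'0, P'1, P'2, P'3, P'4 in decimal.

In CTR with a reused counter, both messages share the same keystream S_i, so C_i ⊕ C'_i = P_i ⊕ P'_i and thus P'_i = P_i ⊕ C_i ⊕ C'_i.
P'0: 21 ⊕ 229 ⊕ 40 = 216.
P'1: 241 ⊕ 6 ⊕ 178 = 69.
P'2: 49 ⊕ 199 ⊕ 205 = 59.
P'3: 37 ⊕ 208 ⊕ 25 = 236.
P'4: 112 ⊕ 132 ⊕ 252 = 8.

P'0 = 216, P'1 = 69, P'2 = 59, P'3 = 236, P'4 = 8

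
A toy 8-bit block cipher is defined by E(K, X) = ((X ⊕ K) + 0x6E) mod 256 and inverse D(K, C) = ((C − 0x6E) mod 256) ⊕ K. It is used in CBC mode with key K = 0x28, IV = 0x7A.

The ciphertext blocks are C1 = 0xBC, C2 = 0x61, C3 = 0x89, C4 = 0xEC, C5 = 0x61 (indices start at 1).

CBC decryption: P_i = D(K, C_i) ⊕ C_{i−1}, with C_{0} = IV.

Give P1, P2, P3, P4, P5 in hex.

P1 = 0x1C, P2 = 0x67, P3 = 0x52, P4 = 0xDF, P5 = 0x37

P1: D(K, 0xBC) = 0x66; 0x66 ⊕ 0x7A = 0x1C.
P2: D(K, 0x61) = 0xDB; 0xDB ⊕ 0xBC = 0x67.
P3: D(K, 0x89) = 0x33; 0x33 ⊕ 0x61 = 0x52.
P4: D(K, 0xEC) = 0x56; 0x56 ⊕ 0x89 = 0xDF.
P5: D(K, 0x61) = 0xDB; 0xDB ⊕ 0xEC = 0x37.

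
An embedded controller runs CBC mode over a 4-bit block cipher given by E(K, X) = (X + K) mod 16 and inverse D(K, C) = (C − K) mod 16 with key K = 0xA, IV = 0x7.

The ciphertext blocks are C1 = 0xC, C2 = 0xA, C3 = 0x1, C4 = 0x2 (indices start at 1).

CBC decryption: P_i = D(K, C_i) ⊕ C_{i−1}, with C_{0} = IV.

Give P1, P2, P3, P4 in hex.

P1 = 0x5, P2 = 0xC, P3 = 0xD, P4 = 0x9

P1: D(K, 0xC) = 0x2; 0x2 ⊕ 0x7 = 0x5.
P2: D(K, 0xA) = 0x0; 0x0 ⊕ 0xC = 0xC.
P3: D(K, 0x1) = 0x7; 0x7 ⊕ 0xA = 0xD.
P4: D(K, 0x2) = 0x8; 0x8 ⊕ 0x1 = 0x9.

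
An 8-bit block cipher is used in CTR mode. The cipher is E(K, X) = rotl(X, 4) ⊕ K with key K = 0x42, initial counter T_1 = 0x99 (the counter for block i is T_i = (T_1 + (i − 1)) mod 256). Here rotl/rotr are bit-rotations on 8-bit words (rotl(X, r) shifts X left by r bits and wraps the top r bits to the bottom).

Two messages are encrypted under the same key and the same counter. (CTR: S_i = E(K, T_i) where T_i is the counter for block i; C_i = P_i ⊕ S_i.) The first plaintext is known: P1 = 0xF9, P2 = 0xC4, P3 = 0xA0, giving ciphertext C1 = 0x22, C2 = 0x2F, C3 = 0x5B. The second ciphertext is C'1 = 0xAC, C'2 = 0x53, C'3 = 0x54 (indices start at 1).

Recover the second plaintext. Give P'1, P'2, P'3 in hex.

P'1 = 0x77, P'2 = 0xB8, P'3 = 0xAF

In CTR with a reused counter, both messages share the same keystream S_i, so C_i ⊕ C'_i = P_i ⊕ P'_i and thus P'_i = P_i ⊕ C_i ⊕ C'_i.
P'1: 0xF9 ⊕ 0x22 ⊕ 0xAC = 0x77.
P'2: 0xC4 ⊕ 0x2F ⊕ 0x53 = 0xB8.
P'3: 0xA0 ⊕ 0x5B ⊕ 0x54 = 0xAF.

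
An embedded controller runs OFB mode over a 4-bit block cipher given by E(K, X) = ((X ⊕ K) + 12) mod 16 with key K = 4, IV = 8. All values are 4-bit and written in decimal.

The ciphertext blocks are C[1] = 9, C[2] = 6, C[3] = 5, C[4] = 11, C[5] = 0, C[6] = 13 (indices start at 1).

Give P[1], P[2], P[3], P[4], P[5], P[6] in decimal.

P[1] = 1, P[2] = 14, P[3] = 13, P[4] = 3, P[5] = 8, P[6] = 5

OFB decryption: S_i = E(K, S_{i−1}) with S_{0} = IV; P_i = C_i ⊕ S_i.
P[1]: S = E(K, 8) = 8; 9 ⊕ 8 = 1.
P[2]: S = E(K, 8) = 8; 6 ⊕ 8 = 14.
P[3]: S = E(K, 8) = 8; 5 ⊕ 8 = 13.
P[4]: S = E(K, 8) = 8; 11 ⊕ 8 = 3.
P[5]: S = E(K, 8) = 8; 0 ⊕ 8 = 8.
P[6]: S = E(K, 8) = 8; 13 ⊕ 8 = 5.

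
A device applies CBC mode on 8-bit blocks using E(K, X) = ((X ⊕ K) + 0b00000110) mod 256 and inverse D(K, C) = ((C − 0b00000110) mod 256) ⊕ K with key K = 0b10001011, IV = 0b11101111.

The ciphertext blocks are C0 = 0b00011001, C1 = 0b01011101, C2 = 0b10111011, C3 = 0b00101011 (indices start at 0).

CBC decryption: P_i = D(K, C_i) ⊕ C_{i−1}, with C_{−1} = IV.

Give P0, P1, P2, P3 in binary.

P0: D(K, 0b00011001) = 0b10011000; 0b10011000 ⊕ 0b11101111 = 0b01110111.
P1: D(K, 0b01011101) = 0b11011100; 0b11011100 ⊕ 0b00011001 = 0b11000101.
P2: D(K, 0b10111011) = 0b00111110; 0b00111110 ⊕ 0b01011101 = 0b01100011.
P3: D(K, 0b00101011) = 0b10101110; 0b10101110 ⊕ 0b10111011 = 0b00010101.

P0 = 0b01110111, P1 = 0b11000101, P2 = 0b01100011, P3 = 0b00010101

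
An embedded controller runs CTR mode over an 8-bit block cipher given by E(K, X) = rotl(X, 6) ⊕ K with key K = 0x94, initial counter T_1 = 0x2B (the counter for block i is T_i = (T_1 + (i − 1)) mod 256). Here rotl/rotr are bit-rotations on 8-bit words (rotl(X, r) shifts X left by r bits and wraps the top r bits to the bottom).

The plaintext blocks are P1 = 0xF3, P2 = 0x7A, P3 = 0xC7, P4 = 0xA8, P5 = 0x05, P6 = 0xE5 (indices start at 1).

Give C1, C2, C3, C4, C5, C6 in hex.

C1 = 0xAD, C2 = 0xE5, C3 = 0x18, C4 = 0xB7, C5 = 0x5A, C6 = 0x7D

CTR encryption: S_i = E(K, T_i) where T_i is the counter for block i; C_i = P_i ⊕ S_i.
C1: T = 0x2B, S = E(K, T) = 0x5E; 0xF3 ⊕ 0x5E = 0xAD.
C2: T = 0x2C, S = E(K, T) = 0x9F; 0x7A ⊕ 0x9F = 0xE5.
C3: T = 0x2D, S = E(K, T) = 0xDF; 0xC7 ⊕ 0xDF = 0x18.
C4: T = 0x2E, S = E(K, T) = 0x1F; 0xA8 ⊕ 0x1F = 0xB7.
C5: T = 0x2F, S = E(K, T) = 0x5F; 0x05 ⊕ 0x5F = 0x5A.
C6: T = 0x30, S = E(K, T) = 0x98; 0xE5 ⊕ 0x98 = 0x7D.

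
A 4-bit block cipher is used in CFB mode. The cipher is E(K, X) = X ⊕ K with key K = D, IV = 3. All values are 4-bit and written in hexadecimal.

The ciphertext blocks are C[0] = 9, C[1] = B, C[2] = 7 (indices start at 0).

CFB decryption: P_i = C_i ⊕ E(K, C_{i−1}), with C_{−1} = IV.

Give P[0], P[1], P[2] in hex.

P[0] = 7, P[1] = F, P[2] = 1

P[0]: E(K, 3) = E; 9 ⊕ E = 7.
P[1]: E(K, 9) = 4; B ⊕ 4 = F.
P[2]: E(K, B) = 6; 7 ⊕ 6 = 1.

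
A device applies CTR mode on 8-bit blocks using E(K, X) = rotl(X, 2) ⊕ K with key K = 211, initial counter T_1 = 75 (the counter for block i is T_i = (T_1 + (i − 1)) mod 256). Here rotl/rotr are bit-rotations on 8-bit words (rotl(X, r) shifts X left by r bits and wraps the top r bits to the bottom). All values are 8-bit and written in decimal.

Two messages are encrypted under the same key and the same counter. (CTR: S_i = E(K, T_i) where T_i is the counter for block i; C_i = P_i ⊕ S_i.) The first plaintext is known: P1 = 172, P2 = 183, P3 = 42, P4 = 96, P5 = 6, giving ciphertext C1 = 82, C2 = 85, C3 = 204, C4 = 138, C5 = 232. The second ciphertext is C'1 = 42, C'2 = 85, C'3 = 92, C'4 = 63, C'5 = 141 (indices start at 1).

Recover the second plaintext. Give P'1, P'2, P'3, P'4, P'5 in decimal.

P'1 = 212, P'2 = 183, P'3 = 186, P'4 = 213, P'5 = 99

In CTR with a reused counter, both messages share the same keystream S_i, so C_i ⊕ C'_i = P_i ⊕ P'_i and thus P'_i = P_i ⊕ C_i ⊕ C'_i.
P'1: 172 ⊕ 82 ⊕ 42 = 212.
P'2: 183 ⊕ 85 ⊕ 85 = 183.
P'3: 42 ⊕ 204 ⊕ 92 = 186.
P'4: 96 ⊕ 138 ⊕ 63 = 213.
P'5: 6 ⊕ 232 ⊕ 141 = 99.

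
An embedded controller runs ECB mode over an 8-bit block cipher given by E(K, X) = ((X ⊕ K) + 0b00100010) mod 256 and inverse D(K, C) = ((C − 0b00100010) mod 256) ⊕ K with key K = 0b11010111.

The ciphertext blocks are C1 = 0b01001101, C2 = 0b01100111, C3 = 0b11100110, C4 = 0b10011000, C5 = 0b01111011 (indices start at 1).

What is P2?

ECB decryption: P_i = D(K, C_i).
P2: D(K, 0b01100111) = 0b10010010.

P2 = 0b10010010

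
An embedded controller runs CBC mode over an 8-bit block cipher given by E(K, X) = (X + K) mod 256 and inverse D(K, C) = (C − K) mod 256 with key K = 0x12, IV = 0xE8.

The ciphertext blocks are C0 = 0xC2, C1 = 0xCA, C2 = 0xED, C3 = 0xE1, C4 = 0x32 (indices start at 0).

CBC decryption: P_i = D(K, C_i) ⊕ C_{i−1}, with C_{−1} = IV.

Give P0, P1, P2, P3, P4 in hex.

P0 = 0x58, P1 = 0x7A, P2 = 0x11, P3 = 0x22, P4 = 0xC1

P0: D(K, 0xC2) = 0xB0; 0xB0 ⊕ 0xE8 = 0x58.
P1: D(K, 0xCA) = 0xB8; 0xB8 ⊕ 0xC2 = 0x7A.
P2: D(K, 0xED) = 0xDB; 0xDB ⊕ 0xCA = 0x11.
P3: D(K, 0xE1) = 0xCF; 0xCF ⊕ 0xED = 0x22.
P4: D(K, 0x32) = 0x20; 0x20 ⊕ 0xE1 = 0xC1.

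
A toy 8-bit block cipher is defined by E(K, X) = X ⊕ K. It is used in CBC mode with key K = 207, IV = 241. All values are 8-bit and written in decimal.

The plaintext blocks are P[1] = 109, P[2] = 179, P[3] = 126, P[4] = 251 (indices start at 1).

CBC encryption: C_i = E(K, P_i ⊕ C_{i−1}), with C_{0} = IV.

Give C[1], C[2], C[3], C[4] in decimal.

C[1]: P[1] ⊕ 241 = 156; E(K, 156) = 83.
C[2]: P[2] ⊕ 83 = 224; E(K, 224) = 47.
C[3]: P[3] ⊕ 47 = 81; E(K, 81) = 158.
C[4]: P[4] ⊕ 158 = 101; E(K, 101) = 170.

C[1] = 83, C[2] = 47, C[3] = 158, C[4] = 170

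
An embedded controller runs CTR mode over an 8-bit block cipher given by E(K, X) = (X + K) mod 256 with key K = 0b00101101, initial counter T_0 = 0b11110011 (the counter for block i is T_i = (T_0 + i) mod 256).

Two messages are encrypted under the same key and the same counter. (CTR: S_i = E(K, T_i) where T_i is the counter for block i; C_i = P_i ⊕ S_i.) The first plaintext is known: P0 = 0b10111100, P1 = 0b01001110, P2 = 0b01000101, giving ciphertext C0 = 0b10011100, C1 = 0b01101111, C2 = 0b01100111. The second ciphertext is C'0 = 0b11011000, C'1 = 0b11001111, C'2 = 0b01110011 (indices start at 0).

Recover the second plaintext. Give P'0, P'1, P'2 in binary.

P'0 = 0b11111000, P'1 = 0b11101110, P'2 = 0b01010001

In CTR with a reused counter, both messages share the same keystream S_i, so C_i ⊕ C'_i = P_i ⊕ P'_i and thus P'_i = P_i ⊕ C_i ⊕ C'_i.
P'0: 0b10111100 ⊕ 0b10011100 ⊕ 0b11011000 = 0b11111000.
P'1: 0b01001110 ⊕ 0b01101111 ⊕ 0b11001111 = 0b11101110.
P'2: 0b01000101 ⊕ 0b01100111 ⊕ 0b01110011 = 0b01010001.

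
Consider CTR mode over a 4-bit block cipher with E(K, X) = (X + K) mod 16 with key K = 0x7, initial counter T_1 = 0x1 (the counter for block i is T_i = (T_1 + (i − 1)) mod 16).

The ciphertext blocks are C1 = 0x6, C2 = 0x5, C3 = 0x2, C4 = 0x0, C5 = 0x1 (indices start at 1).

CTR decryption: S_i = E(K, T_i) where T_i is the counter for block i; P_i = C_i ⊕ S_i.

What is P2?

P2 = 0xC

P2: T = 0x2, S = E(K, T) = 0x9; 0x5 ⊕ 0x9 = 0xC.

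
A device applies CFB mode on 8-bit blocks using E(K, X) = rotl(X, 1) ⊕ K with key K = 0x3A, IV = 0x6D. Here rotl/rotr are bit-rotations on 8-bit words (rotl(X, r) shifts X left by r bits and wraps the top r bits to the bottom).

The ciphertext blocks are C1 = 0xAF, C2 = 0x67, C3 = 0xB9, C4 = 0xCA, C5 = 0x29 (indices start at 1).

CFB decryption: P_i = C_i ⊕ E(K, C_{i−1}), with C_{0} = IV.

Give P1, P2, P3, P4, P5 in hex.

P1 = 0x4F, P2 = 0x02, P3 = 0x4D, P4 = 0x83, P5 = 0x86

P1: E(K, 0x6D) = 0xE0; 0xAF ⊕ 0xE0 = 0x4F.
P2: E(K, 0xAF) = 0x65; 0x67 ⊕ 0x65 = 0x02.
P3: E(K, 0x67) = 0xF4; 0xB9 ⊕ 0xF4 = 0x4D.
P4: E(K, 0xB9) = 0x49; 0xCA ⊕ 0x49 = 0x83.
P5: E(K, 0xCA) = 0xAF; 0x29 ⊕ 0xAF = 0x86.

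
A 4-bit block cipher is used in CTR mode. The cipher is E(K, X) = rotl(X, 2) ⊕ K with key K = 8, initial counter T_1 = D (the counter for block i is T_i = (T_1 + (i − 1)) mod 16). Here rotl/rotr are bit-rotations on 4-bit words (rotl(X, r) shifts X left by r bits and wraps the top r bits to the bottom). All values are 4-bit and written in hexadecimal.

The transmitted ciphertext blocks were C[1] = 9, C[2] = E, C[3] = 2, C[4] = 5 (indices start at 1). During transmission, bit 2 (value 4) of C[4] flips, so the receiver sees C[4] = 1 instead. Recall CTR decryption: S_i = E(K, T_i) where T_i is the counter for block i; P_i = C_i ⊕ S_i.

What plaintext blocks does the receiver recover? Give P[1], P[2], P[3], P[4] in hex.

Only C[4] changed, to 1. In CTR, a change in C_i flips the same bit in P_i only; the keystream is unaffected. Decrypting the received ciphertext:
P[1]: T = D, S = E(K, T) = F; 9 ⊕ F = 6.
P[2]: T = E, S = E(K, T) = 3; E ⊕ 3 = D.
P[3]: T = F, S = E(K, T) = 7; 2 ⊕ 7 = 5.
P[4]: T = 0, S = E(K, T) = 8; 1 ⊕ 8 = 9.
Blocks that differ from the original plaintext: P[4].

P[1] = 6, P[2] = D, P[3] = 5, P[4] = 9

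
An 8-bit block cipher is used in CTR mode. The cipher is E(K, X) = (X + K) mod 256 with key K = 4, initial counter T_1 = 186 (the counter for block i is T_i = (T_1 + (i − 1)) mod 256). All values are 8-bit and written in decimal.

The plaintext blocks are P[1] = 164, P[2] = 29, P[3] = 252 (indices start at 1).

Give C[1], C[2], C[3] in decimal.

C[1] = 26, C[2] = 162, C[3] = 60

CTR encryption: S_i = E(K, T_i) where T_i is the counter for block i; C_i = P_i ⊕ S_i.
C[1]: T = 186, S = E(K, T) = 190; 164 ⊕ 190 = 26.
C[2]: T = 187, S = E(K, T) = 191; 29 ⊕ 191 = 162.
C[3]: T = 188, S = E(K, T) = 192; 252 ⊕ 192 = 60.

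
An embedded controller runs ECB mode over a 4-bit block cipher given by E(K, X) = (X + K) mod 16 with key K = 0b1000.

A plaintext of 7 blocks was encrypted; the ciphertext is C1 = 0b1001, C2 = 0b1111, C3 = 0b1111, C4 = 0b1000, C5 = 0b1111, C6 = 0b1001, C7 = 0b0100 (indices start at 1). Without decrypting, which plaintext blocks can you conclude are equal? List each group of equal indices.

ECB encrypts each block independently with the same key, so equal ciphertext blocks imply equal plaintext blocks.
C1 = C6 = 0b1001, so P1 = P6.
C2 = C3 = C5 = 0b1111, so P2 = P3 = P5.

P1 = P6; P2 = P3 = P5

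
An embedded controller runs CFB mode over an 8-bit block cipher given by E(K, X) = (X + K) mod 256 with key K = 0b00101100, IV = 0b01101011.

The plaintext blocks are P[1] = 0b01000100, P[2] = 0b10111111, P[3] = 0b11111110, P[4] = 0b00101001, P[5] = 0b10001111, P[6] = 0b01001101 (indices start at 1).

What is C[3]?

CFB encryption: C_i = P_i ⊕ E(K, C_{i−1}), with C_{0} = IV.
C[1]: E(K, 0b01101011) = 0b10010111; 0b01000100 ⊕ 0b10010111 = 0b11010011.
C[2]: E(K, 0b11010011) = 0b11111111; 0b10111111 ⊕ 0b11111111 = 0b01000000.
C[3]: E(K, 0b01000000) = 0b01101100; 0b11111110 ⊕ 0b01101100 = 0b10010010.

C[3] = 0b10010010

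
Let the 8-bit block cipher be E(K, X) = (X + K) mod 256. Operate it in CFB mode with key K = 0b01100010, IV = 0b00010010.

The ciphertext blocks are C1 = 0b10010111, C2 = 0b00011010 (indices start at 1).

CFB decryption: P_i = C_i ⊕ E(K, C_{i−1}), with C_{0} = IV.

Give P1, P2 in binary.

P1: E(K, 0b00010010) = 0b01110100; 0b10010111 ⊕ 0b01110100 = 0b11100011.
P2: E(K, 0b10010111) = 0b11111001; 0b00011010 ⊕ 0b11111001 = 0b11100011.

P1 = 0b11100011, P2 = 0b11100011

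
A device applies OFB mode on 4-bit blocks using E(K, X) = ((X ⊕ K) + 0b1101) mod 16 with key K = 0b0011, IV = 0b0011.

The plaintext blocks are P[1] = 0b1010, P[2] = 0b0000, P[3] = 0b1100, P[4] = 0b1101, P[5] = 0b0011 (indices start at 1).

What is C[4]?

C[4] = 0b1110

OFB encryption: S_i = E(K, S_{i−1}) with S_{0} = IV; C_i = P_i ⊕ S_i.
C[1]: S = E(K, 0b0011) = 0b1101; 0b1010 ⊕ 0b1101 = 0b0111.
C[2]: S = E(K, 0b1101) = 0b1011; 0b0000 ⊕ 0b1011 = 0b1011.
C[3]: S = E(K, 0b1011) = 0b0101; 0b1100 ⊕ 0b0101 = 0b1001.
C[4]: S = E(K, 0b0101) = 0b0011; 0b1101 ⊕ 0b0011 = 0b1110.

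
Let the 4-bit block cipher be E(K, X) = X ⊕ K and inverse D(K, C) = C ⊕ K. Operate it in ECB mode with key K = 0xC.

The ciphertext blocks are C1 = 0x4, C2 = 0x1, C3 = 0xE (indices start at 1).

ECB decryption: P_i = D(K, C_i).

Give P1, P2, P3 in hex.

P1 = 0x8, P2 = 0xD, P3 = 0x2

P1: D(K, 0x4) = 0x8.
P2: D(K, 0x1) = 0xD.
P3: D(K, 0xE) = 0x2.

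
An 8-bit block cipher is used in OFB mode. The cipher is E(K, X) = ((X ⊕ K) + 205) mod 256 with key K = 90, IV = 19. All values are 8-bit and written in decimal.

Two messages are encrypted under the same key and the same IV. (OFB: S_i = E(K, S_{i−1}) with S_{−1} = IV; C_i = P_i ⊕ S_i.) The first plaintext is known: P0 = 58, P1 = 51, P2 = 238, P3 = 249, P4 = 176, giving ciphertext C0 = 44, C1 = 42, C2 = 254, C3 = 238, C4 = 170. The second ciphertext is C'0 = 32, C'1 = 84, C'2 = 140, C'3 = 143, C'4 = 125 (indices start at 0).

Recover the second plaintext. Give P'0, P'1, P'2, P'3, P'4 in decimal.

P'0 = 54, P'1 = 77, P'2 = 156, P'3 = 152, P'4 = 103

In OFB with a reused IV, both messages share the same keystream S_i, so C_i ⊕ C'_i = P_i ⊕ P'_i and thus P'_i = P_i ⊕ C_i ⊕ C'_i.
P'0: 58 ⊕ 44 ⊕ 32 = 54.
P'1: 51 ⊕ 42 ⊕ 84 = 77.
P'2: 238 ⊕ 254 ⊕ 140 = 156.
P'3: 249 ⊕ 238 ⊕ 143 = 152.
P'4: 176 ⊕ 170 ⊕ 125 = 103.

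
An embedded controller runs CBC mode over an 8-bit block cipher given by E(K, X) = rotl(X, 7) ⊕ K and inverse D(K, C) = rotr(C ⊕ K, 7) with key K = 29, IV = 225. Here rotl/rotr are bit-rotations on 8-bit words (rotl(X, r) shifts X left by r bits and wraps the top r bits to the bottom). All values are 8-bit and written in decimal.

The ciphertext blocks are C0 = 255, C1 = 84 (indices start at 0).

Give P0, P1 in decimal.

CBC decryption: P_i = D(K, C_i) ⊕ C_{i−1}, with C_{−1} = IV.
P0: D(K, 255) = 197; 197 ⊕ 225 = 36.
P1: D(K, 84) = 146; 146 ⊕ 255 = 109.

P0 = 36, P1 = 109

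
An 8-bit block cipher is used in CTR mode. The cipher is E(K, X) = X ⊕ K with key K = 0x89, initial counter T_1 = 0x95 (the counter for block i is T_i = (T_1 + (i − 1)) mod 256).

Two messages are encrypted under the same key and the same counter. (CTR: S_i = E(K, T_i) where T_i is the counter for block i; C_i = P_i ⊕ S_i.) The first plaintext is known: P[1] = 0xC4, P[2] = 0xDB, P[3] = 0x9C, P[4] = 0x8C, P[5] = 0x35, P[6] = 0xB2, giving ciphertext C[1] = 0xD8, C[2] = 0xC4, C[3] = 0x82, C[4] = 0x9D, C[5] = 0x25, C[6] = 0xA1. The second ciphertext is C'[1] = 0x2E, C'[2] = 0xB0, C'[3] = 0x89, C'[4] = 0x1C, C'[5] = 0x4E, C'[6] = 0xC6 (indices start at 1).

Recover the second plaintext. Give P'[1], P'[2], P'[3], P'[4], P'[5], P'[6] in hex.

P'[1] = 0x32, P'[2] = 0xAF, P'[3] = 0x97, P'[4] = 0x0D, P'[5] = 0x5E, P'[6] = 0xD5

In CTR with a reused counter, both messages share the same keystream S_i, so C_i ⊕ C'_i = P_i ⊕ P'_i and thus P'_i = P_i ⊕ C_i ⊕ C'_i.
P'[1]: 0xC4 ⊕ 0xD8 ⊕ 0x2E = 0x32.
P'[2]: 0xDB ⊕ 0xC4 ⊕ 0xB0 = 0xAF.
P'[3]: 0x9C ⊕ 0x82 ⊕ 0x89 = 0x97.
P'[4]: 0x8C ⊕ 0x9D ⊕ 0x1C = 0x0D.
P'[5]: 0x35 ⊕ 0x25 ⊕ 0x4E = 0x5E.
P'[6]: 0xB2 ⊕ 0xA1 ⊕ 0xC6 = 0xD5.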